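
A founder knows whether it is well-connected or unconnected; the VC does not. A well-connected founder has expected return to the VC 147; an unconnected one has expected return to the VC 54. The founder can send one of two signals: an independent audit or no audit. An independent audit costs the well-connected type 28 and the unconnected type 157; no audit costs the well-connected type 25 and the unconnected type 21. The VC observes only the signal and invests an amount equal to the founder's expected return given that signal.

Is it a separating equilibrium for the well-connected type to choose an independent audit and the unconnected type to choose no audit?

Under separation the VC infers type exactly: audit → well-connected (pays 147), no audit → unconnected (pays 54).
Well-connected: audit gives 147 − 28 = 119; no audit gives 54 − 25 = 29. No deviation. ✓
Unconnected: no audit gives 54 − 21 = 33; audit gives 147 − 157 = -10. No deviation. ✓
Both incentive constraints hold.

Yes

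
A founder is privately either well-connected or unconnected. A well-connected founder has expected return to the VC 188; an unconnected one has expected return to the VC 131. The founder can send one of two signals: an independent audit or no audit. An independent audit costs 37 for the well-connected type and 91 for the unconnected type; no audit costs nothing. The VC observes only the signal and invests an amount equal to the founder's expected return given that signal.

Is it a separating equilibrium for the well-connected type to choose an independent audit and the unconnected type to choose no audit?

Yes

If types separate, audit earns payment 188 and no audit earns 131.
Well-connected: audit gives 188 − 37 = 151; no audit gives 131 − 0 = 131. No deviation. ✓
Unconnected: no audit gives 131 − 0 = 131; audit gives 188 − 91 = 97. No deviation. ✓
Neither type gains from mimicking the other.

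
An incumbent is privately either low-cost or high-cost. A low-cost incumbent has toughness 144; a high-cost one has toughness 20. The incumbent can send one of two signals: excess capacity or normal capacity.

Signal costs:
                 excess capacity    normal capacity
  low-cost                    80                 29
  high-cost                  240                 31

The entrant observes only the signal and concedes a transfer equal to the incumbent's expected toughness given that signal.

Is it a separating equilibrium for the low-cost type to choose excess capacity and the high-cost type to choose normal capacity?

Yes

If types separate, excess capacity earns payment 144 and normal capacity earns 20.
Low-cost: excess capacity gives 144 − 80 = 64; normal capacity gives 20 − 29 = -9. No deviation. ✓
High-cost: normal capacity gives 20 − 31 = -11; excess capacity gives 144 − 240 = -96. No deviation. ✓
Neither type gains from mimicking the other.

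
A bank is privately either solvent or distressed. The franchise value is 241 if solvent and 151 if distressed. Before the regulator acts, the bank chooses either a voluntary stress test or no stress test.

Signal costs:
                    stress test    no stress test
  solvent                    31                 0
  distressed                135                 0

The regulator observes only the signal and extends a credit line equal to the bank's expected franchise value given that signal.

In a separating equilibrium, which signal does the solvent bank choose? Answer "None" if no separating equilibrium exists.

stress test

Try solvent → stress test, distressed → no stress test:
  Under separation the regulator infers type exactly: stress test → solvent (pays 241), no stress test → distressed (pays 151).
  Solvent: stress test gives 241 − 31 = 210; no stress test gives 151 − 0 = 151. No deviation. ✓
  Distressed: no stress test gives 151 − 0 = 151; stress test gives 241 − 135 = 106. No deviation. ✓
Both hold — the solvent type sends stress test.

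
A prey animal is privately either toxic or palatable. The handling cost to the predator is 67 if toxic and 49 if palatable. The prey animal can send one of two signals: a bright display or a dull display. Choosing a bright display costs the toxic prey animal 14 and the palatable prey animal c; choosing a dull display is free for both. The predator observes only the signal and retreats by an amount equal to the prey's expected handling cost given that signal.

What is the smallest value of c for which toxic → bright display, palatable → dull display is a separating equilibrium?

Under separation: bright display → toxic (pays 67); dull display → palatable (pays 49).
Toxic: 67 − 14 = 53 ≥ 49 − 0 = 49. Holds regardless of c. ✓
Palatable: 49 − 0 ≥ 67 − c, so c ≥ 67 − 49 = 18.

18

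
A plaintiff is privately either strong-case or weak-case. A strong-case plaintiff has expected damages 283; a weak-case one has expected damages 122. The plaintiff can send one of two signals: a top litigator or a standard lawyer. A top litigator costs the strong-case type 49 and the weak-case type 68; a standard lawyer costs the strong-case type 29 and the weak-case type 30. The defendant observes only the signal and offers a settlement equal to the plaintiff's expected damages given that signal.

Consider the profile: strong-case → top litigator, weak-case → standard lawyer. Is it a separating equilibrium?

If types separate, top litigator earns payment 283 and standard lawyer earns 122.
Strong-case: top litigator gives 283 − 49 = 234; standard lawyer gives 122 − 29 = 93. No deviation. ✓
Weak-case: standard lawyer gives 122 − 30 = 92; top litigator gives 283 − 68 = 215. Would deviate. ✗

No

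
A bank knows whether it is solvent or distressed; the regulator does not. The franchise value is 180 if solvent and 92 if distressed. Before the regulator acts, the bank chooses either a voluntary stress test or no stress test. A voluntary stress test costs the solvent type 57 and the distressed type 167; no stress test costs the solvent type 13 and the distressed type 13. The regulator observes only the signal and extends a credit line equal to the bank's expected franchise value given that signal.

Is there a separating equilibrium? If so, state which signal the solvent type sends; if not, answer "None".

Try solvent → stress test, distressed → no stress test:
  Under separation the regulator infers type exactly: stress test → solvent (pays 180), no stress test → distressed (pays 92).
  Solvent: stress test gives 180 − 57 = 123; no stress test gives 92 − 13 = 79. No deviation. ✓
  Distressed: no stress test gives 92 − 13 = 79; stress test gives 180 − 167 = 13. No deviation. ✓
Both hold — the solvent type sends stress test.

stress test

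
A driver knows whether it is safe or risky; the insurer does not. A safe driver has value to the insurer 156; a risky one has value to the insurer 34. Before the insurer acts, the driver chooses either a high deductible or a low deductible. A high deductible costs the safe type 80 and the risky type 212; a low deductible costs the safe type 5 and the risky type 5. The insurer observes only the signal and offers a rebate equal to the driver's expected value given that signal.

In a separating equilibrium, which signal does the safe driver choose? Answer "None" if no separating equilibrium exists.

Try safe → high deductible, risky → low deductible:
  Under separation the insurer infers type exactly: high deductible → safe (pays 156), low deductible → risky (pays 34).
  Safe: high deductible gives 156 − 80 = 76; low deductible gives 34 − 5 = 29. No deviation. ✓
  Risky: low deductible gives 34 − 5 = 29; high deductible gives 156 − 212 = -56. No deviation. ✓
Both hold — the safe type sends high deductible.

high deductible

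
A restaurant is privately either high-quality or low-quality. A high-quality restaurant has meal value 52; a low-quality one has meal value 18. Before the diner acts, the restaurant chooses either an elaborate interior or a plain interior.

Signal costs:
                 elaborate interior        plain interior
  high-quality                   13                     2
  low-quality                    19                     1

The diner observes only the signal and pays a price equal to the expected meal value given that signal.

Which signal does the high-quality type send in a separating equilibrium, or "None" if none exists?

None

Try high-quality → elaborate interior, low-quality → plain interior:
  If types separate, elaborate interior earns payment 52 and plain interior earns 18.
  High-quality: elaborate interior gives 52 − 13 = 39; plain interior gives 18 − 2 = 16. No deviation. ✓
  Low-quality: plain interior gives 18 − 1 = 17; elaborate interior gives 52 − 19 = 33. Would deviate. ✗
Try high-quality → plain interior, low-quality → elaborate interior:
  If types separate, plain interior earns payment 52 and elaborate interior earns 18.
  High-quality: plain interior gives 52 − 2 = 50; elaborate interior gives 18 − 13 = 5. No deviation. ✓
  Low-quality: elaborate interior gives 18 − 19 = -1; plain interior gives 52 − 1 = 51. Would deviate. ✗
Neither assignment is incentive-compatible.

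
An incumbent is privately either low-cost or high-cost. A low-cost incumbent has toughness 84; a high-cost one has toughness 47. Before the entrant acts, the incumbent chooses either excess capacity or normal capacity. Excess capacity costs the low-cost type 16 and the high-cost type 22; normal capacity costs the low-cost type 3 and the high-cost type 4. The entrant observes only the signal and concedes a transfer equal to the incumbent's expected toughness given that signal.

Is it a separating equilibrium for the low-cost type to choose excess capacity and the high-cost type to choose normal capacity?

No

Under separation the entrant infers type exactly: excess capacity → low-cost (pays 84), normal capacity → high-cost (pays 47).
Low-cost: excess capacity gives 84 − 16 = 68; normal capacity gives 47 − 3 = 44. No deviation. ✓
High-cost: normal capacity gives 47 − 4 = 43; excess capacity gives 84 − 22 = 62. Would deviate. ✗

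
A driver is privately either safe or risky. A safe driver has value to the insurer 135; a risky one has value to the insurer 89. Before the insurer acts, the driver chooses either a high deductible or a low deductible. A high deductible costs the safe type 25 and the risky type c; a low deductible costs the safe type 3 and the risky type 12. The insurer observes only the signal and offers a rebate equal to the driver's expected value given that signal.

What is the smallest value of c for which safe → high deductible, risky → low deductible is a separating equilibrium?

Under separation: high deductible → safe (pays 135); low deductible → risky (pays 89).
Safe: 135 − 25 = 110 ≥ 89 − 3 = 86. Holds regardless of c. ✓
Risky: 89 − 12 ≥ 135 − c, so c ≥ 135 − 77 = 58.

58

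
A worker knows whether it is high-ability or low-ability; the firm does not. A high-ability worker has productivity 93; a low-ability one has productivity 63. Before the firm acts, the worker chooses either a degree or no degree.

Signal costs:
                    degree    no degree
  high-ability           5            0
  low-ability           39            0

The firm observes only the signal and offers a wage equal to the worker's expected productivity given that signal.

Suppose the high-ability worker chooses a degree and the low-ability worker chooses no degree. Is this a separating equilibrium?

Yes

If types separate, degree earns payment 93 and no degree earns 63.
High-ability: degree gives 93 − 5 = 88; no degree gives 63 − 0 = 63. No deviation. ✓
Low-ability: no degree gives 63 − 0 = 63; degree gives 93 − 39 = 54. No deviation. ✓
Both incentive constraints hold.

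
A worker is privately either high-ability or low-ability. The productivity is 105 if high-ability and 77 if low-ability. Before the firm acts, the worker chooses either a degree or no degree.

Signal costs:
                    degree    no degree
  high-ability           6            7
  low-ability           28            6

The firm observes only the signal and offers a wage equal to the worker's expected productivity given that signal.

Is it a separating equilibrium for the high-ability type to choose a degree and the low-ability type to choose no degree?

If types separate, degree earns payment 105 and no degree earns 77.
High-ability: degree gives 105 − 6 = 99; no degree gives 77 − 7 = 70. No deviation. ✓
Low-ability: no degree gives 77 − 6 = 71; degree gives 105 − 28 = 77. Would deviate. ✗

No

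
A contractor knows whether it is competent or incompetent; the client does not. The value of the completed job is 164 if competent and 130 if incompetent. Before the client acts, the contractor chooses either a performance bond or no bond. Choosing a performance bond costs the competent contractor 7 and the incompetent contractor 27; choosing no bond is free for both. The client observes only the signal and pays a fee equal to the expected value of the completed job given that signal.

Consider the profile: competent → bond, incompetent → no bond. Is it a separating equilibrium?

No

Under separation the client infers type exactly: bond → competent (pays 164), no bond → incompetent (pays 130).
Competent: bond gives 164 − 7 = 157; no bond gives 130 − 0 = 130. No deviation. ✓
Incompetent: no bond gives 130 − 0 = 130; bond gives 164 − 27 = 137. Would deviate. ✗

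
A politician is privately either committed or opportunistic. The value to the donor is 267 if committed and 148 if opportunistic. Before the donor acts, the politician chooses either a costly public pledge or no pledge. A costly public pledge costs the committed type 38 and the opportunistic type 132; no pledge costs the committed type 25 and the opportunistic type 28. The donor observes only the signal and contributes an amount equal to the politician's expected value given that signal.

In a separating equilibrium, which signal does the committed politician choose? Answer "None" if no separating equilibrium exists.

None

Try committed → pledge, opportunistic → no pledge:
  If types separate, pledge earns payment 267 and no pledge earns 148.
  Committed: pledge gives 267 − 38 = 229; no pledge gives 148 − 25 = 123. No deviation. ✓
  Opportunistic: no pledge gives 148 − 28 = 120; pledge gives 267 − 132 = 135. Would deviate. ✗
Try committed → no pledge, opportunistic → pledge:
  If types separate, no pledge earns payment 267 and pledge earns 148.
  Committed: no pledge gives 267 − 25 = 242; pledge gives 148 − 38 = 110. No deviation. ✓
  Opportunistic: pledge gives 148 − 132 = 16; no pledge gives 267 − 28 = 239. Would deviate. ✗
Neither assignment is incentive-compatible.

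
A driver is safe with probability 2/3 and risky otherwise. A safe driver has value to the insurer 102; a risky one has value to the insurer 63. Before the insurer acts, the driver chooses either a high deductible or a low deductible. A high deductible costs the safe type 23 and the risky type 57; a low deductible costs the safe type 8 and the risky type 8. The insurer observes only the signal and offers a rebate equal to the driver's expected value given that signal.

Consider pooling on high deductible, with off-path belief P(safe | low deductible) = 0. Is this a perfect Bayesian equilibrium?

No

At the pooled signal (high deductible) the insurer holds the prior 2/3 and pays 2/3·102 + 1/3·63 = 89. Off-path (low deductible) belief 0 gives 0·102 + 1·63 = 63.
Safe: high deductible gives 89 − 23 = 66; low deductible gives 63 − 8 = 55. Stays. ✓
Risky: high deductible gives 89 − 57 = 32; low deductible gives 63 − 8 = 55. Deviates. ✗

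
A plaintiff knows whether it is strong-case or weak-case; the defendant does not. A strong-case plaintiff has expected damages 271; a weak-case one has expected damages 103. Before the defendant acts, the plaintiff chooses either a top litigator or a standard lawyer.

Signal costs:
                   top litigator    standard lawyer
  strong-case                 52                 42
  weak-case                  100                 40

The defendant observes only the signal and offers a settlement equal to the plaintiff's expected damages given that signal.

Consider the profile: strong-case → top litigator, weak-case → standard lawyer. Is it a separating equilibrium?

No

If types separate, top litigator earns payment 271 and standard lawyer earns 103.
Strong-case: top litigator gives 271 − 52 = 219; standard lawyer gives 103 − 42 = 61. No deviation. ✓
Weak-case: standard lawyer gives 103 − 40 = 63; top litigator gives 271 − 100 = 171. Would deviate. ✗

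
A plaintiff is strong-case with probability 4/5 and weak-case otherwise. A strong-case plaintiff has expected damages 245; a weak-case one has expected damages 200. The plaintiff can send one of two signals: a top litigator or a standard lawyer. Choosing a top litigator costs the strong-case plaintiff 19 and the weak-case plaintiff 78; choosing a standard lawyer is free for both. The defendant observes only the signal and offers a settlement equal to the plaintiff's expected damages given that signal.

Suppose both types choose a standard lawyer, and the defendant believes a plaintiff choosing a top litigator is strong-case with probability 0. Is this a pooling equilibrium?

Yes

On the equilibrium path (standard lawyer) the defendant holds the prior 4/5 and pays 4/5·245 + 1/5·200 = 236. Off-path (top litigator) belief 0 gives 0·245 + 1·200 = 200.
Strong-case: standard lawyer gives 236 − 0 = 236; top litigator gives 200 − 19 = 181. Stays. ✓
Weak-case: standard lawyer gives 236 − 0 = 236; top litigator gives 200 − 78 = 122. Stays. ✓
Beliefs are Bayes-consistent on-path and both types best-respond.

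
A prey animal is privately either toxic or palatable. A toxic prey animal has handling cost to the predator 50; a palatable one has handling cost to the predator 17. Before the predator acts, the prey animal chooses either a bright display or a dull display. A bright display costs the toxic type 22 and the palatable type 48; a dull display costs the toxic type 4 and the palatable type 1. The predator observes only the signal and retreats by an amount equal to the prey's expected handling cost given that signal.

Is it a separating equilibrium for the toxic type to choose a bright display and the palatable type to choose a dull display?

Yes

If types separate, bright display earns payment 50 and dull display earns 17.
Toxic: bright display gives 50 − 22 = 28; dull display gives 17 − 4 = 13. No deviation. ✓
Palatable: dull display gives 17 − 1 = 16; bright display gives 50 − 48 = 2. No deviation. ✓
Both incentive constraints hold.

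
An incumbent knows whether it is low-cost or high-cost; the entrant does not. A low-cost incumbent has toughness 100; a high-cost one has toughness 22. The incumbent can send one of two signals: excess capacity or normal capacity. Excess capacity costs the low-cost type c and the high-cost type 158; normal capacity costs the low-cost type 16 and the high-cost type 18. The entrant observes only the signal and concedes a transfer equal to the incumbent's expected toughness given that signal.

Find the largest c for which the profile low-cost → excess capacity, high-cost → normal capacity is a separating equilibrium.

Under separation: excess capacity → low-cost (pays 100); normal capacity → high-cost (pays 22).
High-cost: 22 − 18 = 4 ≥ 100 − 158 = -58. Holds regardless of c. ✓
Low-cost: 100 − c ≥ 22 − 16, so c ≤ 100 − 6 = 94.

94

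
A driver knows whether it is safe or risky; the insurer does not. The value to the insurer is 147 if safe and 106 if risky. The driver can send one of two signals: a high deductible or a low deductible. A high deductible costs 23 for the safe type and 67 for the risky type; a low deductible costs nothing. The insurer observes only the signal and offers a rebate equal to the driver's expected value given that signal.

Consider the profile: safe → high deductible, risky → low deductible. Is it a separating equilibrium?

Yes

If types separate, high deductible earns payment 147 and low deductible earns 106.
Safe: high deductible gives 147 − 23 = 124; low deductible gives 106 − 0 = 106. No deviation. ✓
Risky: low deductible gives 106 − 0 = 106; high deductible gives 147 − 67 = 80. No deviation. ✓
Both incentive constraints hold.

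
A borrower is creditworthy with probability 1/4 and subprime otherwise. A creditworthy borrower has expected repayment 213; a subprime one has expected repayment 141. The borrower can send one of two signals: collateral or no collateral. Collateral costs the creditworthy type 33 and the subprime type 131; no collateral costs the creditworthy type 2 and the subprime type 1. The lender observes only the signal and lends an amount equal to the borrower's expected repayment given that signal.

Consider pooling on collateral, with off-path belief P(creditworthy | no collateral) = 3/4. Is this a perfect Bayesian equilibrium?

No

At the pooled signal (collateral) the lender holds the prior 1/4 and pays 1/4·213 + 3/4·141 = 159. Off-path (no collateral) belief 3/4 gives 3/4·213 + 1/4·141 = 195.
Creditworthy: collateral gives 159 − 33 = 126; no collateral gives 195 − 2 = 193. Deviates. ✗
Subprime: collateral gives 159 − 131 = 28; no collateral gives 195 − 1 = 194. Deviates. ✗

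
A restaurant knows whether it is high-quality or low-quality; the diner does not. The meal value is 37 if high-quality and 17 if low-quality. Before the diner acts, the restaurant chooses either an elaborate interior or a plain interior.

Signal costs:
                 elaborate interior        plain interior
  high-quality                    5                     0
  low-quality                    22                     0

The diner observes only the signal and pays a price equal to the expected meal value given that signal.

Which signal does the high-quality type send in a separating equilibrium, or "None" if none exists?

Try high-quality → elaborate interior, low-quality → plain interior:
  If types separate, elaborate interior earns payment 37 and plain interior earns 17.
  High-quality: elaborate interior gives 37 − 5 = 32; plain interior gives 17 − 0 = 17. No deviation. ✓
  Low-quality: plain interior gives 17 − 0 = 17; elaborate interior gives 37 − 22 = 15. No deviation. ✓
Both hold — the high-quality type sends elaborate interior.

elaborate interior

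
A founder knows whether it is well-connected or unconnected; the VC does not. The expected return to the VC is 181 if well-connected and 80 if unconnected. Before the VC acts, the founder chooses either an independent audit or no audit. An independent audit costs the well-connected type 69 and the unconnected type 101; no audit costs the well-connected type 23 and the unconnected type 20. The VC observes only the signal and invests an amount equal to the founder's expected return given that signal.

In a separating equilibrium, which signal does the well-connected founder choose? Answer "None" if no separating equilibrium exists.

None

Try well-connected → audit, unconnected → no audit:
  Under separation the VC infers type exactly: audit → well-connected (pays 181), no audit → unconnected (pays 80).
  Well-connected: audit gives 181 − 69 = 112; no audit gives 80 − 23 = 57. No deviation. ✓
  Unconnected: no audit gives 80 − 20 = 60; audit gives 181 − 101 = 80. Would deviate. ✗
Try well-connected → no audit, unconnected → audit:
  Under separation the VC infers type exactly: no audit → well-connected (pays 181), audit → unconnected (pays 80).
  Well-connected: no audit gives 181 − 23 = 158; audit gives 80 − 69 = 11. No deviation. ✓
  Unconnected: audit gives 80 − 101 = -21; no audit gives 181 − 20 = 161. Would deviate. ✗
Neither assignment is incentive-compatible.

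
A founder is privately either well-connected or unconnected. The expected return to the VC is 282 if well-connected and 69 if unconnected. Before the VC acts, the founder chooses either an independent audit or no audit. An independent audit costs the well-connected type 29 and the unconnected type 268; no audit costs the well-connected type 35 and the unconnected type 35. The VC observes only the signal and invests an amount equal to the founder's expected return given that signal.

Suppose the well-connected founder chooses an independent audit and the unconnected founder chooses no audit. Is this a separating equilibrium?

Yes

Under separation the VC infers type exactly: audit → well-connected (pays 282), no audit → unconnected (pays 69).
Well-connected: audit gives 282 − 29 = 253; no audit gives 69 − 35 = 34. No deviation. ✓
Unconnected: no audit gives 69 − 35 = 34; audit gives 282 − 268 = 14. No deviation. ✓
Both incentive constraints hold.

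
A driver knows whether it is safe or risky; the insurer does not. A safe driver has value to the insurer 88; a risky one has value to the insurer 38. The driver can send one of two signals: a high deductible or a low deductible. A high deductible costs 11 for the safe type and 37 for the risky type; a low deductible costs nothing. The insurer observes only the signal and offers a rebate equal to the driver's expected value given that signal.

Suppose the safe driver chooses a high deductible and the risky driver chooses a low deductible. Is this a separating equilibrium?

No

If types separate, high deductible earns payment 88 and low deductible earns 38.
Safe: high deductible gives 88 − 11 = 77; low deductible gives 38 − 0 = 38. No deviation. ✓
Risky: low deductible gives 38 − 0 = 38; high deductible gives 88 − 37 = 51. Would deviate. ✗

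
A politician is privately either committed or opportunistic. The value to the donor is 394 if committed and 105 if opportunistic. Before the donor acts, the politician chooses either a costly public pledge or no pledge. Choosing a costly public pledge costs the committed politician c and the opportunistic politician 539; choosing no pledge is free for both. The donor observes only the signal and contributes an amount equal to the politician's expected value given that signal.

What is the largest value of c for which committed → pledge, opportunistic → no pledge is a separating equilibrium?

289

Under separation: pledge → committed (pays 394); no pledge → opportunistic (pays 105).
Opportunistic: 105 − 0 = 105 ≥ 394 − 539 = -145. Holds regardless of c. ✓
Committed: 394 − c ≥ 105 − 0, so c ≤ 394 − 105 = 289.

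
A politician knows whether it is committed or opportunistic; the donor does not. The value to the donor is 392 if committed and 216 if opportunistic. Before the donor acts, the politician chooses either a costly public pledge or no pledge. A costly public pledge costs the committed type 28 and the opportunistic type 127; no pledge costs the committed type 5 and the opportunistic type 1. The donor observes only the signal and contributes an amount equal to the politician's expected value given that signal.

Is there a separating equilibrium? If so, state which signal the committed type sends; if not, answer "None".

None

Try committed → pledge, opportunistic → no pledge:
  If types separate, pledge earns payment 392 and no pledge earns 216.
  Committed: pledge gives 392 − 28 = 364; no pledge gives 216 − 5 = 211. No deviation. ✓
  Opportunistic: no pledge gives 216 − 1 = 215; pledge gives 392 − 127 = 265. Would deviate. ✗
Try committed → no pledge, opportunistic → pledge:
  If types separate, no pledge earns payment 392 and pledge earns 216.
  Committed: no pledge gives 392 − 5 = 387; pledge gives 216 − 28 = 188. No deviation. ✓
  Opportunistic: pledge gives 216 − 127 = 89; no pledge gives 392 − 1 = 391. Would deviate. ✗
Neither assignment is incentive-compatible.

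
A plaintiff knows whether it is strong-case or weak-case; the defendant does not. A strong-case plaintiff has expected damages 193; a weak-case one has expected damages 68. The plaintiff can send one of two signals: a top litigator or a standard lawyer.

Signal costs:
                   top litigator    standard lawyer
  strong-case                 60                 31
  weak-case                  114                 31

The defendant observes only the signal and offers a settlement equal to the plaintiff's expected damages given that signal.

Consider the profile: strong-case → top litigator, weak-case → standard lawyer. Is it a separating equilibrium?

No

If types separate, top litigator earns payment 193 and standard lawyer earns 68.
Strong-case: top litigator gives 193 − 60 = 133; standard lawyer gives 68 − 31 = 37. No deviation. ✓
Weak-case: standard lawyer gives 68 − 31 = 37; top litigator gives 193 − 114 = 79. Would deviate. ✗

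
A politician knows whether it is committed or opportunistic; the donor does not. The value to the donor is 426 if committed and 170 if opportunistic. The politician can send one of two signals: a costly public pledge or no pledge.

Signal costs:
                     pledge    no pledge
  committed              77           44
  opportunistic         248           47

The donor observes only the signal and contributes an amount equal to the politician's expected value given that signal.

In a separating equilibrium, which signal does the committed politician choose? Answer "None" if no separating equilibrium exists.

Try committed → pledge, opportunistic → no pledge:
  If types separate, pledge earns payment 426 and no pledge earns 170.
  Committed: pledge gives 426 − 77 = 349; no pledge gives 170 − 44 = 126. No deviation. ✓
  Opportunistic: no pledge gives 170 − 47 = 123; pledge gives 426 − 248 = 178. Would deviate. ✗
Try committed → no pledge, opportunistic → pledge:
  If types separate, no pledge earns payment 426 and pledge earns 170.
  Committed: no pledge gives 426 − 44 = 382; pledge gives 170 − 77 = 93. No deviation. ✓
  Opportunistic: pledge gives 170 − 248 = -78; no pledge gives 426 − 47 = 379. Would deviate. ✗
Neither assignment is incentive-compatible.

None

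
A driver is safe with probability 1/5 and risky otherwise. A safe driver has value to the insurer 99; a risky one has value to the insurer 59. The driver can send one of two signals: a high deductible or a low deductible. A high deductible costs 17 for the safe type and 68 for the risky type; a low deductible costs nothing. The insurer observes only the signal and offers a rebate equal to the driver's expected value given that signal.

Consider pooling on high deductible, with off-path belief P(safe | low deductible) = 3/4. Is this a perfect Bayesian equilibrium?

On the equilibrium path (high deductible) the insurer holds the prior 1/5 and pays 1/5·99 + 4/5·59 = 67. Off-path (low deductible) belief 3/4 gives 3/4·99 + 1/4·59 = 89.
Safe: high deductible gives 67 − 17 = 50; low deductible gives 89 − 0 = 89. Deviates. ✗
Risky: high deductible gives 67 − 68 = -1; low deductible gives 89 − 0 = 89. Deviates. ✗

No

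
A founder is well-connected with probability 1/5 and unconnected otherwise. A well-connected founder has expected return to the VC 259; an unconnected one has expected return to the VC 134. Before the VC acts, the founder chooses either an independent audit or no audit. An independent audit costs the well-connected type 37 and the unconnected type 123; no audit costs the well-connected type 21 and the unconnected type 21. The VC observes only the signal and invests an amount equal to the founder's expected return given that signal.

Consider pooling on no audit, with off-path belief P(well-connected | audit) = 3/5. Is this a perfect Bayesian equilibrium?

No

At the pooled signal (no audit) the VC holds the prior 1/5 and pays 1/5·259 + 4/5·134 = 159. Off-path (audit) belief 3/5 gives 3/5·259 + 2/5·134 = 209.
Well-connected: no audit gives 159 − 21 = 138; audit gives 209 − 37 = 172. Deviates. ✗
Unconnected: no audit gives 159 − 21 = 138; audit gives 209 − 123 = 86. Stays. ✓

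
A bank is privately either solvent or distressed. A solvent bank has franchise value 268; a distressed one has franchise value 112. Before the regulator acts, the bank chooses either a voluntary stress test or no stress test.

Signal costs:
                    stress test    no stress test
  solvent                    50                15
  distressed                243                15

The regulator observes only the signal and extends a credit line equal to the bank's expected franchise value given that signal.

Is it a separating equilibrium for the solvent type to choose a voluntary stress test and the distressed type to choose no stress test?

Under separation the regulator infers type exactly: stress test → solvent (pays 268), no stress test → distressed (pays 112).
Solvent: stress test gives 268 − 50 = 218; no stress test gives 112 − 15 = 97. No deviation. ✓
Distressed: no stress test gives 112 − 15 = 97; stress test gives 268 − 243 = 25. No deviation. ✓
Both incentive constraints hold.

Yes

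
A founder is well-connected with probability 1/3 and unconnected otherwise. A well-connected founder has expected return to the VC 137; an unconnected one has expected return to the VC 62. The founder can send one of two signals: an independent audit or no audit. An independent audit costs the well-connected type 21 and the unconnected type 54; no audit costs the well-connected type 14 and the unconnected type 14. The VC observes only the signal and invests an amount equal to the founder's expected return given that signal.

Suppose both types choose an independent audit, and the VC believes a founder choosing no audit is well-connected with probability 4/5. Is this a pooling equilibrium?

On the equilibrium path (audit) the VC holds the prior 1/3 and pays 1/3·137 + 2/3·62 = 87. Off-path (no audit) belief 4/5 gives 4/5·137 + 1/5·62 = 122.
Well-connected: audit gives 87 − 21 = 66; no audit gives 122 − 14 = 108. Deviates. ✗
Unconnected: audit gives 87 − 54 = 33; no audit gives 122 − 14 = 108. Deviates. ✗

No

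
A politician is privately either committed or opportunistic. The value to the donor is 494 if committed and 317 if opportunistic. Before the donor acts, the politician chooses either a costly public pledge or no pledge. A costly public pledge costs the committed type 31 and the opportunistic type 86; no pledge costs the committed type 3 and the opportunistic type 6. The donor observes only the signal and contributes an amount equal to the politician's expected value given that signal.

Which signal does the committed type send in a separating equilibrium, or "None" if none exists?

Try committed → pledge, opportunistic → no pledge:
  If types separate, pledge earns payment 494 and no pledge earns 317.
  Committed: pledge gives 494 − 31 = 463; no pledge gives 317 − 3 = 314. No deviation. ✓
  Opportunistic: no pledge gives 317 − 6 = 311; pledge gives 494 − 86 = 408. Would deviate. ✗
Try committed → no pledge, opportunistic → pledge:
  If types separate, no pledge earns payment 494 and pledge earns 317.
  Committed: no pledge gives 494 − 3 = 491; pledge gives 317 − 31 = 286. No deviation. ✓
  Opportunistic: pledge gives 317 − 86 = 231; no pledge gives 494 − 6 = 488. Would deviate. ✗
Neither assignment is incentive-compatible.

None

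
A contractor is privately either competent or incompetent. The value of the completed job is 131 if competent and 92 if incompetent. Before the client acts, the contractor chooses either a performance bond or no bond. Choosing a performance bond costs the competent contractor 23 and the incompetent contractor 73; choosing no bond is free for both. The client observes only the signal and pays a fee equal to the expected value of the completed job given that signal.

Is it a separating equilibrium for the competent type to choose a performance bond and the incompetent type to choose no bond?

If types separate, bond earns payment 131 and no bond earns 92.
Competent: bond gives 131 − 23 = 108; no bond gives 92 − 0 = 92. No deviation. ✓
Incompetent: no bond gives 92 − 0 = 92; bond gives 131 − 73 = 58. No deviation. ✓
Neither type gains from mimicking the other.

Yes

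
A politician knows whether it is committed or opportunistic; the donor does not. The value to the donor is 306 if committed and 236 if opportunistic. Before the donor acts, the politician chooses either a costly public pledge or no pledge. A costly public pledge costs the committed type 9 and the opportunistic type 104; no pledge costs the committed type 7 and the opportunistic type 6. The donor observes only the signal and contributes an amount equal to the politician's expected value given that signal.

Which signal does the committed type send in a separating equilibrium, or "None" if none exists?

pledge

Try committed → pledge, opportunistic → no pledge:
  If types separate, pledge earns payment 306 and no pledge earns 236.
  Committed: pledge gives 306 − 9 = 297; no pledge gives 236 − 7 = 229. No deviation. ✓
  Opportunistic: no pledge gives 236 − 6 = 230; pledge gives 306 − 104 = 202. No deviation. ✓
Both hold — the committed type sends pledge.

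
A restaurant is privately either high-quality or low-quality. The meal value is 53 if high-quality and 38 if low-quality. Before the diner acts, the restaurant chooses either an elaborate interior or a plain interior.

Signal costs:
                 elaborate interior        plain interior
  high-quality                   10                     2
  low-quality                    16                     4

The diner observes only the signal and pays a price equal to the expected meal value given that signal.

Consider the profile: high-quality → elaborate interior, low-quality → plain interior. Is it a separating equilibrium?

Under separation the diner infers type exactly: elaborate interior → high-quality (pays 53), plain interior → low-quality (pays 38).
High-quality: elaborate interior gives 53 − 10 = 43; plain interior gives 38 − 2 = 36. No deviation. ✓
Low-quality: plain interior gives 38 − 4 = 34; elaborate interior gives 53 − 16 = 37. Would deviate. ✗

No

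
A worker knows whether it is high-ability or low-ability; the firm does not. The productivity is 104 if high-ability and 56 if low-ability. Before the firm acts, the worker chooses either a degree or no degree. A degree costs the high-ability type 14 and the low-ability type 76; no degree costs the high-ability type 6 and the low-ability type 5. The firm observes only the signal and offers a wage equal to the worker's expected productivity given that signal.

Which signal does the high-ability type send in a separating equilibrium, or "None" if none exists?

Try high-ability → degree, low-ability → no degree:
  Under separation the firm infers type exactly: degree → high-ability (pays 104), no degree → low-ability (pays 56).
  High-ability: degree gives 104 − 14 = 90; no degree gives 56 − 6 = 50. No deviation. ✓
  Low-ability: no degree gives 56 − 5 = 51; degree gives 104 − 76 = 28. No deviation. ✓
Both hold — the high-ability type sends degree.

degree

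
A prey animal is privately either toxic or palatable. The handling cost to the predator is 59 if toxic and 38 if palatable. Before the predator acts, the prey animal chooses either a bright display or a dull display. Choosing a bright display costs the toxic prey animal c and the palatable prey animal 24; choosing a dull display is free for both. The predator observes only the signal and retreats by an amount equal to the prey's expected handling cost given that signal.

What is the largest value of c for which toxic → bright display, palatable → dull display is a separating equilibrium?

Under separation: bright display → toxic (pays 59); dull display → palatable (pays 38).
Palatable: 38 − 0 = 38 ≥ 59 − 24 = 35. Holds regardless of c. ✓
Toxic: 59 − c ≥ 38 − 0, so c ≤ 59 − 38 = 21.

21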